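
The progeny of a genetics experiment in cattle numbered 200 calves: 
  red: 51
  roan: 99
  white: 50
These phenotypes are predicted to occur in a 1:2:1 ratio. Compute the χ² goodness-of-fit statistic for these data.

Total ratio parts = 4. Expected numbers out of 200:
  red: 200 × 1/4 = 50
  roan: 200 × 2/4 = 100
  white: 200 × 1/4 = 50
χ² = Σ (O − E)² / E
  red: (51 − 50)² / 50 = 0.0200
  roan: (99 − 100)² / 100 = 0.0100
  white: (50 − 50)² / 50 = 0.0000
χ² = 0.0200 + 0.0100 + 0.0000 = 0.030

0.030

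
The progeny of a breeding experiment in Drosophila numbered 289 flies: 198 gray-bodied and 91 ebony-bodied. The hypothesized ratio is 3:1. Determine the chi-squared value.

Expected counts for N = 289 under a 3:1 ratio (total parts = 4):
  gray-bodied: 289 × 3/4 = 216.75
  ebony-bodied: 289 × 1/4 = 72.25
χ² = Σ (O − E)² / E
  gray-bodied: (198 − 216.75)² / 216.75 = 1.6220
  ebony-bodied: (91 − 72.25)² / 72.25 = 4.8659
χ² = 1.6220 + 4.8659 = 6.4879 ≈ 6.488

6.488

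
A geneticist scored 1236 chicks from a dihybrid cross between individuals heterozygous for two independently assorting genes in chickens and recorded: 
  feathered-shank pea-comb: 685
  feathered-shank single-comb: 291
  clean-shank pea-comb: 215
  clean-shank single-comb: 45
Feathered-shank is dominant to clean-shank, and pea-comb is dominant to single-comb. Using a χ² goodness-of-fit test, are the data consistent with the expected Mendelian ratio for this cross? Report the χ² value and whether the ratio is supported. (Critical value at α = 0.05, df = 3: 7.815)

29.973; not consistent

A dihybrid F₂ with independent assortment and complete dominance at both loci gives a 9:3:3:1 phenotypic ratio.
The 9:3:3:1 ratio has 16 parts, so with N = 1236 the expected counts are:
  feathered-shank pea-comb: 1236 × 9/16 = 695.25
  feathered-shank single-comb: 1236 × 3/16 = 231.75
  clean-shank pea-comb: 1236 × 3/16 = 231.75
  clean-shank single-comb: 1236 × 1/16 = 77.25
χ² = Σ (O − E)² / E
  feathered-shank pea-comb: (685 − 695.25)² / 695.25 = 0.1511
  feathered-shank single-comb: (291 − 231.75)² / 231.75 = 15.1481
  clean-shank pea-comb: (215 − 231.75)² / 231.75 = 1.2106
  clean-shank single-comb: (45 − 77.25)² / 77.25 = 13.4636
χ² = 0.1511 + 15.1481 + 1.2106 + 13.4636 = 29.9734 ≈ 29.973
Degrees of freedom = 4 − 1 = 3; critical value at α = 0.05 is 7.815.
Since 29.973 > 7.815, we reject the null hypothesis — the data do not fit the 9:3:3:1 ratio.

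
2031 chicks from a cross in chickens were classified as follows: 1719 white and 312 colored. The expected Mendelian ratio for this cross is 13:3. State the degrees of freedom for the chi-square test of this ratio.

1

A goodness-of-fit test with 2 phenotype classes has df = 2 − 1 = 1.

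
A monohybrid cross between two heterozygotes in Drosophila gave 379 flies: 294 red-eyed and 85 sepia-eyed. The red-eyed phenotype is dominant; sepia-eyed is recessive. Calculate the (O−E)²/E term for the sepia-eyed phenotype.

1.003

For a monohybrid cross between heterozygotes with complete dominance, the expected phenotypic ratio is 3:1.
Expected counts for N = 379 under a 3:1 ratio (total parts = 4):
  red-eyed: 379 × 3/4 = 284.25
  sepia-eyed: 379 × 1/4 = 94.75
Contribution of sepia-eyed: (85 − 94.75)² / 94.75 = 1.0033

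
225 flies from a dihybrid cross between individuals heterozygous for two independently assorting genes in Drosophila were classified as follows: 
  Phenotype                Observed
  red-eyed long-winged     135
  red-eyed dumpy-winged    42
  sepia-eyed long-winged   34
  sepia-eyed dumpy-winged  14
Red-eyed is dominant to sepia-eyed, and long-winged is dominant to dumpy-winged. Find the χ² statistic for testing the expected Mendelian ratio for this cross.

A dihybrid F₂ with independent assortment and complete dominance at both loci gives a 9:3:3:1 phenotypic ratio.
Total ratio parts = 16. Expected numbers out of 225:
  red-eyed long-winged: 225 × 9/16 = 126.5625
  red-eyed dumpy-winged: 225 × 3/16 = 42.1875
  sepia-eyed long-winged: 225 × 3/16 = 42.1875
  sepia-eyed dumpy-winged: 225 × 1/16 = 14.0625
χ² = Σ (O − E)² / E
  red-eyed long-winged: (135 − 126.5625)² / 126.5625 = 0.5625
  red-eyed dumpy-winged: (42 − 42.1875)² / 42.1875 = 0.0008
  sepia-eyed long-winged: (34 − 42.1875)² / 42.1875 = 1.5890
  sepia-eyed dumpy-winged: (14 − 14.0625)² / 14.0625 = 0.0003
χ² = 0.5625 + 0.0008 + 1.5890 + 0.0003 = 2.1526 ≈ 2.153

2.153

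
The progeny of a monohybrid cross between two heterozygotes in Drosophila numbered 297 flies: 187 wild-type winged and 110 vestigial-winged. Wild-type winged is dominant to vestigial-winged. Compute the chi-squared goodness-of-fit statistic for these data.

For a monohybrid cross between heterozygotes with complete dominance, the expected phenotypic ratio is 3:1.
The 3:1 ratio has 4 parts, so with N = 297 the expected counts are:
  wild-type winged: 297 × 3/4 = 222.75
  vestigial-winged: 297 × 1/4 = 74.25
χ² = Σ (O − E)² / E
  wild-type winged: (187 − 222.75)² / 222.75 = 5.7377
  vestigial-winged: (110 − 74.25)² / 74.25 = 17.2130
χ² = 5.7377 + 17.2130 = 22.9507 ≈ 22.951

22.951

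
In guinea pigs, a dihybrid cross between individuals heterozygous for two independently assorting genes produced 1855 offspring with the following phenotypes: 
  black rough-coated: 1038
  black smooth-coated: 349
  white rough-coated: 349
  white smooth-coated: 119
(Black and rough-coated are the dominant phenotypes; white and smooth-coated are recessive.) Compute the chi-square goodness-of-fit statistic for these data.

0.117

A dihybrid F₂ with independent assortment and complete dominance at both loci gives a 9:3:3:1 phenotypic ratio.
Expected counts for N = 1855 under a 9:3:3:1 ratio (total parts = 16):
  black rough-coated: 1855 × 9/16 = 1043.4375
  black smooth-coated: 1855 × 3/16 = 347.8125
  white rough-coated: 1855 × 3/16 = 347.8125
  white smooth-coated: 1855 × 1/16 = 115.9375
χ² = Σ (O − E)² / E
  black rough-coated: (1038 − 1043.4375)² / 1043.4375 = 0.0283
  black smooth-coated: (349 − 347.8125)² / 347.8125 = 0.0041
  white rough-coated: (349 − 347.8125)² / 347.8125 = 0.0041
  white smooth-coated: (119 − 115.9375)² / 115.9375 = 0.0809
χ² = 0.0283 + 0.0041 + 0.0041 + 0.0809 = 0.1174 ≈ 0.117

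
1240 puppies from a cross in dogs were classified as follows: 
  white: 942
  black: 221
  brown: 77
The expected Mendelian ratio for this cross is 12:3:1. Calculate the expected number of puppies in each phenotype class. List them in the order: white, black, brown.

Under the 12:3:1 hypothesis (Σ ratio = 16, N = 1240):
  white: 1240 × 12/16 = 930
  black: 1240 × 3/16 = 232.5
  brown: 1240 × 1/16 = 77.5

930, 232.5, 77.5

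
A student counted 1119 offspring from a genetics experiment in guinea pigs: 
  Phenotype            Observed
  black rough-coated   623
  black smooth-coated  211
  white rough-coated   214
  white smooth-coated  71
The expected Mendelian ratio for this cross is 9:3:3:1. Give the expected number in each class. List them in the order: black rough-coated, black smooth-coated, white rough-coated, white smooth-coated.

629.4375, 209.8125, 209.8125, 69.9375

Expected counts for N = 1119 under a 9:3:3:1 ratio (total parts = 16):
  black rough-coated: 1119 × 9/16 = 629.4375
  black smooth-coated: 1119 × 3/16 = 209.8125
  white rough-coated: 1119 × 3/16 = 209.8125
  white smooth-coated: 1119 × 1/16 = 69.9375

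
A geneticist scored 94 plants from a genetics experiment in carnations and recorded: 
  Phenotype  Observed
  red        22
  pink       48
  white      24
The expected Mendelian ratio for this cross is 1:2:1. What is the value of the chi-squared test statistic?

0.128

The 1:2:1 ratio has 4 parts, so with N = 94 the expected counts are:
  red: 94 × 1/4 = 23.5
  pink: 94 × 2/4 = 47
  white: 94 × 1/4 = 23.5
χ² = Σ (O − E)² / E
  red: (22 − 23.5)² / 23.5 = 0.0957
  pink: (48 − 47)² / 47 = 0.0213
  white: (24 − 23.5)² / 23.5 = 0.0106
χ² = 0.0957 + 0.0213 + 0.0106 = 0.1276 ≈ 0.128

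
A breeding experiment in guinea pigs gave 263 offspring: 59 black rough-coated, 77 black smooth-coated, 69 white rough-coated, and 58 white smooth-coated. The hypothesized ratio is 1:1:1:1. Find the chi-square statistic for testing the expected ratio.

Total ratio parts = 4. Expected numbers out of 263:
  black rough-coated: 263 × 1/4 = 65.75
  black smooth-coated: 263 × 1/4 = 65.75
  white rough-coated: 263 × 1/4 = 65.75
  white smooth-coated: 263 × 1/4 = 65.75
χ² = Σ (O − E)² / E
  black rough-coated: (59 − 65.75)² / 65.75 = 0.6930
  black smooth-coated: (77 − 65.75)² / 65.75 = 1.9249
  white rough-coated: (69 − 65.75)² / 65.75 = 0.1606
  white smooth-coated: (58 − 65.75)² / 65.75 = 0.9135
χ² = 0.6930 + 1.9249 + 0.1606 + 0.9135 = 3.692

3.692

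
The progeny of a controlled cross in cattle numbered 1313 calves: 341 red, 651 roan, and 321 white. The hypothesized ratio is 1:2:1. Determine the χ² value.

The 1:2:1 ratio has 4 parts, so with N = 1313 the expected counts are:
  red: 1313 × 1/4 = 328.25
  roan: 1313 × 2/4 = 656.5
  white: 1313 × 1/4 = 328.25
χ² = Σ (O − E)² / E
  red: (341 − 328.25)² / 328.25 = 0.4952
  roan: (651 − 656.5)² / 656.5 = 0.0461
  white: (321 − 328.25)² / 328.25 = 0.1601
χ² = 0.4952 + 0.0461 + 0.1601 = 0.7014 ≈ 0.701

0.701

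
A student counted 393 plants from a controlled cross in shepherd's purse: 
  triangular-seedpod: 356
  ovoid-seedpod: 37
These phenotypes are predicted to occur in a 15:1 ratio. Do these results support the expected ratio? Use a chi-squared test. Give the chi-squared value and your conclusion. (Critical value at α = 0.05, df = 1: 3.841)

6.718; not consistent

Expected counts for N = 393 under a 15:1 ratio (total parts = 16):
  triangular-seedpod: 393 × 15/16 = 368.4375
  ovoid-seedpod: 393 × 1/16 = 24.5625
χ² = Σ (O − E)² / E
  triangular-seedpod: (356 − 368.4375)² / 368.4375 = 0.4199
  ovoid-seedpod: (37 − 24.5625)² / 24.5625 = 6.2979
χ² = 0.4199 + 6.2979 = 6.7178 ≈ 6.718
Degrees of freedom = 2 − 1 = 1; critical value at α = 0.05 is 3.841.
Since 6.718 > 3.841, we reject the null hypothesis — the data do not fit the 15:1 ratio.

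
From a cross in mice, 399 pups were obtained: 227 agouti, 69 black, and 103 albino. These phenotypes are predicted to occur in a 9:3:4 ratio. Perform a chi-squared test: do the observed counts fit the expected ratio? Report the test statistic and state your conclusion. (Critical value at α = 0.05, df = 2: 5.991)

Under the 9:3:4 hypothesis (Σ ratio = 16, N = 399):
  agouti: 399 × 9/16 = 224.4375
  black: 399 × 3/16 = 74.8125
  albino: 399 × 4/16 = 99.75
χ² = Σ (O − E)² / E
  agouti: (227 − 224.4375)² / 224.4375 = 0.0293
  black: (69 − 74.8125)² / 74.8125 = 0.4516
  albino: (103 − 99.75)² / 99.75 = 0.1059
χ² = 0.0293 + 0.4516 + 0.1059 = 0.5868 ≈ 0.587
Degrees of freedom = 3 − 1 = 2; critical value at α = 0.05 is 5.991.
Since 0.587 < 5.991, we fail to reject the null hypothesis — the data are consistent with the 9:3:4 ratio.

0.587; consistent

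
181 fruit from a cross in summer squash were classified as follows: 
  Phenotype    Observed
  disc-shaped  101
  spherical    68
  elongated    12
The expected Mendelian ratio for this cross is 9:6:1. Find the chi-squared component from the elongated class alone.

Under the 9:6:1 hypothesis (Σ ratio = 16, N = 181):
  disc-shaped: 181 × 9/16 = 101.8125
  spherical: 181 × 6/16 = 67.875
  elongated: 181 × 1/16 = 11.3125
Contribution of elongated: (12 − 11.3125)² / 11.3125 = 0.0418

0.042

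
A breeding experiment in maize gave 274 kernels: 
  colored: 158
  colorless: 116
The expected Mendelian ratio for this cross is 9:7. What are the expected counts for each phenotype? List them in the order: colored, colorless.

154.125, 119.875

Expected counts for N = 274 under a 9:7 ratio (total parts = 16):
  colored: 274 × 9/16 = 154.125
  colorless: 274 × 7/16 = 119.875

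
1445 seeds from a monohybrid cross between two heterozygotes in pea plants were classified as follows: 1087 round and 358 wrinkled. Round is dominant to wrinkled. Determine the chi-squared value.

0.039

For a monohybrid cross between heterozygotes with complete dominance, the expected phenotypic ratio is 3:1.
Under the 3:1 hypothesis (Σ ratio = 4, N = 1445):
  round: 1445 × 3/4 = 1083.75
  wrinkled: 1445 × 1/4 = 361.25
χ² = Σ (O − E)² / E
  round: (1087 − 1083.75)² / 1083.75 = 0.0097
  wrinkled: (358 − 361.25)² / 361.25 = 0.0292
χ² = 0.0097 + 0.0292 = 0.0389 ≈ 0.039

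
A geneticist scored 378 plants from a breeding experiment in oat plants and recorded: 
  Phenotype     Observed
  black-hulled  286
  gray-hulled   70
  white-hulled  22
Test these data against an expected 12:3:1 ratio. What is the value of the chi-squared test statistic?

0.145

Total ratio parts = 16. Expected numbers out of 378:
  black-hulled: 378 × 12/16 = 283.5
  gray-hulled: 378 × 3/16 = 70.875
  white-hulled: 378 × 1/16 = 23.625
χ² = Σ (O − E)² / E
  black-hulled: (286 − 283.5)² / 283.5 = 0.0220
  gray-hulled: (70 − 70.875)² / 70.875 = 0.0108
  white-hulled: (22 − 23.625)² / 23.625 = 0.1118
χ² = 0.0220 + 0.0108 + 0.1118 = 0.1446 ≈ 0.145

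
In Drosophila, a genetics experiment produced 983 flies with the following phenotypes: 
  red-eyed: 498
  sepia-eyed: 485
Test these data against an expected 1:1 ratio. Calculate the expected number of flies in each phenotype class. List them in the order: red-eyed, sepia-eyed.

Total ratio parts = 2. Expected numbers out of 983:
  red-eyed: 983 × 1/2 = 491.5
  sepia-eyed: 983 × 1/2 = 491.5

491.5, 491.5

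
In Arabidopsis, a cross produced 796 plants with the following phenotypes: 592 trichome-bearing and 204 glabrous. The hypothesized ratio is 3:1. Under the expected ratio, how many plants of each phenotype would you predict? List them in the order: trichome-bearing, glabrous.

597, 199

Under the 3:1 hypothesis (Σ ratio = 4, N = 796):
  trichome-bearing: 796 × 3/4 = 597
  glabrous: 796 × 1/4 = 199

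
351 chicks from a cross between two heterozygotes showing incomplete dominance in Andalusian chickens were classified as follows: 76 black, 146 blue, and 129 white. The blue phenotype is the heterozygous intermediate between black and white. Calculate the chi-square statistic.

With incomplete dominance, a heterozygote × heterozygote cross gives a 1:2:1 phenotypic ratio.
Expected counts for N = 351 under a 1:2:1 ratio (total parts = 4):
  black: 351 × 1/4 = 87.75
  blue: 351 × 2/4 = 175.5
  white: 351 × 1/4 = 87.75
χ² = Σ (O − E)² / E
  black: (76 − 87.75)² / 87.75 = 1.5734
  blue: (146 − 175.5)² / 175.5 = 4.9587
  white: (129 − 87.75)² / 87.75 = 19.3910
χ² = 1.5734 + 4.9587 + 19.3910 = 25.9231 ≈ 25.923

25.923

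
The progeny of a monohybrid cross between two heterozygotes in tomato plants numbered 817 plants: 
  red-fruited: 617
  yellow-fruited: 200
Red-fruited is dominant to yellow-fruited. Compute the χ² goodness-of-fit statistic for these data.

For a monohybrid cross between heterozygotes with complete dominance, the expected phenotypic ratio is 3:1.
The 3:1 ratio has 4 parts, so with N = 817 the expected counts are:
  red-fruited: 817 × 3/4 = 612.75
  yellow-fruited: 817 × 1/4 = 204.25
χ² = Σ (O − E)² / E
  red-fruited: (617 − 612.75)² / 612.75 = 0.0295
  yellow-fruited: (200 − 204.25)² / 204.25 = 0.0884
χ² = 0.0295 + 0.0884 = 0.1179 ≈ 0.118

0.118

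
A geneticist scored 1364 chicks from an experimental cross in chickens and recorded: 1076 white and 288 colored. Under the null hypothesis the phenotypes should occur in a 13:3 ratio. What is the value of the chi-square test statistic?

Under the 13:3 hypothesis (Σ ratio = 16, N = 1364):
  white: 1364 × 13/16 = 1108.25
  colored: 1364 × 3/16 = 255.75
χ² = Σ (O − E)² / E
  white: (1076 − 1108.25)² / 1108.25 = 0.9385
  colored: (288 − 255.75)² / 255.75 = 4.0667
χ² = 0.9385 + 4.0667 = 5.0052 ≈ 5.005

5.005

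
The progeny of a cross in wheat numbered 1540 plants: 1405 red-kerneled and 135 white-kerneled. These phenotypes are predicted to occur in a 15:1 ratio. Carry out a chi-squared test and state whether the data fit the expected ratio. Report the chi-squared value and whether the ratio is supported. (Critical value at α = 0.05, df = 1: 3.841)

Under the 15:1 hypothesis (Σ ratio = 16, N = 1540):
  red-kerneled: 1540 × 15/16 = 1443.75
  white-kerneled: 1540 × 1/16 = 96.25
χ² = Σ (O − E)² / E
  red-kerneled: (1405 − 1443.75)² / 1443.75 = 1.0400
  white-kerneled: (135 − 96.25)² / 96.25 = 15.6006
χ² = 1.0400 + 15.6006 = 16.6406 ≈ 16.641
Degrees of freedom = 2 − 1 = 1; critical value at α = 0.05 is 3.841.
Since 16.641 > 3.841, we reject the null hypothesis — the data do not fit the 15:1 ratio.

16.641; not consistent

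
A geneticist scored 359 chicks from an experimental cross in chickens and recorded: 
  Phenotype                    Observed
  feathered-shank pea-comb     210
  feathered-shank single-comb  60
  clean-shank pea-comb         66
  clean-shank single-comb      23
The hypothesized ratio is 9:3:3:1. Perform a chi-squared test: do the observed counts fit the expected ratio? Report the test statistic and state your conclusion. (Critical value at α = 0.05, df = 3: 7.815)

1.156; consistent

The 9:3:3:1 ratio has 16 parts, so with N = 359 the expected counts are:
  feathered-shank pea-comb: 359 × 9/16 = 201.9375
  feathered-shank single-comb: 359 × 3/16 = 67.3125
  clean-shank pea-comb: 359 × 3/16 = 67.3125
  clean-shank single-comb: 359 × 1/16 = 22.4375
χ² = Σ (O − E)² / E
  feathered-shank pea-comb: (210 − 201.9375)² / 201.9375 = 0.3219
  feathered-shank single-comb: (60 − 67.3125)² / 67.3125 = 0.7944
  clean-shank pea-comb: (66 − 67.3125)² / 67.3125 = 0.0256
  clean-shank single-comb: (23 − 22.4375)² / 22.4375 = 0.0141
χ² = 0.3219 + 0.7944 + 0.0256 + 0.0141 = 1.156
Degrees of freedom = 4 − 1 = 3; critical value at α = 0.05 is 7.815.
Since 1.156 < 7.815, we fail to reject the null hypothesis — the data are consistent with the 9:3:3:1 ratio.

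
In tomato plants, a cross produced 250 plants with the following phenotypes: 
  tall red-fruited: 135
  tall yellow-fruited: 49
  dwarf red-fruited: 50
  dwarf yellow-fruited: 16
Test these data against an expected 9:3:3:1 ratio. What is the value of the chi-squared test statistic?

0.539

Total ratio parts = 16. Expected numbers out of 250:
  tall red-fruited: 250 × 9/16 = 140.625
  tall yellow-fruited: 250 × 3/16 = 46.875
  dwarf red-fruited: 250 × 3/16 = 46.875
  dwarf yellow-fruited: 250 × 1/16 = 15.625
χ² = Σ (O − E)² / E
  tall red-fruited: (135 − 140.625)² / 140.625 = 0.2250
  tall yellow-fruited: (49 − 46.875)² / 46.875 = 0.0963
  dwarf red-fruited: (50 − 46.875)² / 46.875 = 0.2083
  dwarf yellow-fruited: (16 − 15.625)² / 15.625 = 0.0090
χ² = 0.2250 + 0.0963 + 0.2083 + 0.0090 = 0.5386 ≈ 0.539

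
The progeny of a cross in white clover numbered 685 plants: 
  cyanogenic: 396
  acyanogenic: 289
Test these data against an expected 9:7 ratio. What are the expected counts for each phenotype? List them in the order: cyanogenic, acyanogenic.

385.3125, 299.6875

Total ratio parts = 16. Expected numbers out of 685:
  cyanogenic: 685 × 9/16 = 385.3125
  acyanogenic: 685 × 7/16 = 299.6875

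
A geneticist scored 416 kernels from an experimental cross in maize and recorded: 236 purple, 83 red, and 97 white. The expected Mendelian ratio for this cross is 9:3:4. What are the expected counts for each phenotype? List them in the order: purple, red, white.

234, 78, 104

Expected counts for N = 416 under a 9:3:4 ratio (total parts = 16):
  purple: 416 × 9/16 = 234
  red: 416 × 3/16 = 78
  white: 416 × 4/16 = 104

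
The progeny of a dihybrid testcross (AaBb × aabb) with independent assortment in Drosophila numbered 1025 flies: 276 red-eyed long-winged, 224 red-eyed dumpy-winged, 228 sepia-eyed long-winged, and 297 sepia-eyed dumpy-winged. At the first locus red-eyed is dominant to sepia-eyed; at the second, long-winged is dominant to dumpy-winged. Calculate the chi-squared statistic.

A dihybrid testcross with independent assortment gives a 1:1:1:1 ratio.
The 1:1:1:1 ratio has 4 parts, so with N = 1025 the expected counts are:
  red-eyed long-winged: 1025 × 1/4 = 256.25
  red-eyed dumpy-winged: 1025 × 1/4 = 256.25
  sepia-eyed long-winged: 1025 × 1/4 = 256.25
  sepia-eyed dumpy-winged: 1025 × 1/4 = 256.25
χ² = Σ (O − E)² / E
  red-eyed long-winged: (276 − 256.25)² / 256.25 = 1.5222
  red-eyed dumpy-winged: (224 − 256.25)² / 256.25 = 4.0588
  sepia-eyed long-winged: (228 − 256.25)² / 256.25 = 3.1144
  sepia-eyed dumpy-winged: (297 − 256.25)² / 256.25 = 6.4802
χ² = 1.5222 + 4.0588 + 3.1144 + 6.4802 = 15.1756 ≈ 15.176

15.176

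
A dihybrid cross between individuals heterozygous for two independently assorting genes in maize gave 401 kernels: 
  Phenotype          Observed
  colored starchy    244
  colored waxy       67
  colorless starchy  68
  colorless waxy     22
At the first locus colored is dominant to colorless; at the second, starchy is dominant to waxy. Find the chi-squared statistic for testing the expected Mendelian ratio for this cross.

3.460

A dihybrid F₂ with independent assortment and complete dominance at both loci gives a 9:3:3:1 phenotypic ratio.
Total ratio parts = 16. Expected numbers out of 401:
  colored starchy: 401 × 9/16 = 225.5625
  colored waxy: 401 × 3/16 = 75.1875
  colorless starchy: 401 × 3/16 = 75.1875
  colorless waxy: 401 × 1/16 = 25.0625
χ² = Σ (O − E)² / E
  colored starchy: (244 − 225.5625)² / 225.5625 = 1.5071
  colored waxy: (67 − 75.1875)² / 75.1875 = 0.8916
  colorless starchy: (68 − 75.1875)² / 75.1875 = 0.6871
  colorless waxy: (22 − 25.0625)² / 25.0625 = 0.3742
χ² = 1.5071 + 0.8916 + 0.6871 + 0.3742 = 3.460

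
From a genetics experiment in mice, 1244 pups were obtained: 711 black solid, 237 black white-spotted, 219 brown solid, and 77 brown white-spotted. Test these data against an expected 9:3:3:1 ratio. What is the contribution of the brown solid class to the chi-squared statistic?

0.871

Total ratio parts = 16. Expected numbers out of 1244:
  black solid: 1244 × 9/16 = 699.75
  black white-spotted: 1244 × 3/16 = 233.25
  brown solid: 1244 × 3/16 = 233.25
  brown white-spotted: 1244 × 1/16 = 77.75
Contribution of brown solid: (219 − 233.25)² / 233.25 = 0.8706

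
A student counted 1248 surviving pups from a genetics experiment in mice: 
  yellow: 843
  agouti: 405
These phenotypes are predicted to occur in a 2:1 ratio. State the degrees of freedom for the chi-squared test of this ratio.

1

A goodness-of-fit test with 2 phenotype classes has df = 2 − 1 = 1.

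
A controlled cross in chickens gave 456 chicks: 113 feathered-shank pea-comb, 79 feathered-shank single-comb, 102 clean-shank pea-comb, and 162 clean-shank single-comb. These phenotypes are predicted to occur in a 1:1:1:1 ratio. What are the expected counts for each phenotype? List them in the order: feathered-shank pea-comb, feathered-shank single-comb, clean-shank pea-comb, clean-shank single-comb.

Total ratio parts = 4. Expected numbers out of 456:
  feathered-shank pea-comb: 456 × 1/4 = 114
  feathered-shank single-comb: 456 × 1/4 = 114
  clean-shank pea-comb: 456 × 1/4 = 114
  clean-shank single-comb: 456 × 1/4 = 114

114, 114, 114, 114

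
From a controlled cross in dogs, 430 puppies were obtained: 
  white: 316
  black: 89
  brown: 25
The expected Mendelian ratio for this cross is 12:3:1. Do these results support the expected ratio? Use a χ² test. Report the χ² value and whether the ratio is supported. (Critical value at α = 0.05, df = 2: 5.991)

1.132; consistent

Expected counts for N = 430 under a 12:3:1 ratio (total parts = 16):
  white: 430 × 12/16 = 322.5
  black: 430 × 3/16 = 80.625
  brown: 430 × 1/16 = 26.875
χ² = Σ (O − E)² / E
  white: (316 − 322.5)² / 322.5 = 0.1310
  black: (89 − 80.625)² / 80.625 = 0.8700
  brown: (25 − 26.875)² / 26.875 = 0.1308
χ² = 0.1310 + 0.8700 + 0.1308 = 1.1318 ≈ 1.132
Degrees of freedom = 3 − 1 = 2; critical value at α = 0.05 is 5.991.
Since 1.132 < 5.991, we fail to reject the null hypothesis — the data are consistent with the 12:3:1 ratio.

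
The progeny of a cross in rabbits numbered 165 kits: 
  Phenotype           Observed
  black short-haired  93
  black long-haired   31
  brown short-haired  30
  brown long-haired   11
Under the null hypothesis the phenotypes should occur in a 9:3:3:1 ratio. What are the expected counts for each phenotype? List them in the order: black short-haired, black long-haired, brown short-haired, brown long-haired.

Total ratio parts = 16. Expected numbers out of 165:
  black short-haired: 165 × 9/16 = 92.8125
  black long-haired: 165 × 3/16 = 30.9375
  brown short-haired: 165 × 3/16 = 30.9375
  brown long-haired: 165 × 1/16 = 10.3125

92.8125, 30.9375, 30.9375, 10.3125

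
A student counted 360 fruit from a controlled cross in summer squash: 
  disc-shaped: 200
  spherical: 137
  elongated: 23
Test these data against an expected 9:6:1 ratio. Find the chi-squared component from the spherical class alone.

0.030

Total ratio parts = 16. Expected numbers out of 360:
  disc-shaped: 360 × 9/16 = 202.5
  spherical: 360 × 6/16 = 135
  elongated: 360 × 1/16 = 22.5
Contribution of spherical: (137 − 135)² / 135 = 0.0296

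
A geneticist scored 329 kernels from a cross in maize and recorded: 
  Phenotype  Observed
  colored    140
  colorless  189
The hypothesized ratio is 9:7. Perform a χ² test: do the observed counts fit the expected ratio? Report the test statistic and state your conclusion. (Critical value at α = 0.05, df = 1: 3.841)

25.080; not consistent

Expected counts for N = 329 under a 9:7 ratio (total parts = 16):
  colored: 329 × 9/16 = 185.0625
  colorless: 329 × 7/16 = 143.9375
χ² = Σ (O − E)² / E
  colored: (140 − 185.0625)² / 185.0625 = 10.9727
  colorless: (189 − 143.9375)² / 143.9375 = 14.1077
χ² = 10.9727 + 14.1077 = 25.0804 ≈ 25.080
Degrees of freedom = 2 − 1 = 1; critical value at α = 0.05 is 3.841.
Since 25.080 > 3.841, we reject the null hypothesis — the data do not fit the 9:7 ratio.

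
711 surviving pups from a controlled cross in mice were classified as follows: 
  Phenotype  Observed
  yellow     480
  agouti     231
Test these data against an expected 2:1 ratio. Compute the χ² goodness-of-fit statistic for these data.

0.228

Expected counts for N = 711 under a 2:1 ratio (total parts = 3):
  yellow: 711 × 2/3 = 474
  agouti: 711 × 1/3 = 237
χ² = Σ (O − E)² / E
  yellow: (480 − 474)² / 474 = 0.0759
  agouti: (231 − 237)² / 237 = 0.1519
χ² = 0.0759 + 0.1519 = 0.2278 ≈ 0.228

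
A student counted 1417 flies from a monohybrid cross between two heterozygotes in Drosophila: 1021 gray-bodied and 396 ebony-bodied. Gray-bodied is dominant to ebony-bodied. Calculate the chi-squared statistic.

6.561

For a monohybrid cross between heterozygotes with complete dominance, the expected phenotypic ratio is 3:1.
Under the 3:1 hypothesis (Σ ratio = 4, N = 1417):
  gray-bodied: 1417 × 3/4 = 1062.75
  ebony-bodied: 1417 × 1/4 = 354.25
χ² = Σ (O − E)² / E
  gray-bodied: (1021 − 1062.75)² / 1062.75 = 1.6401
  ebony-bodied: (396 − 354.25)² / 354.25 = 4.9204
χ² = 1.6401 + 4.9204 = 6.5605 ≈ 6.561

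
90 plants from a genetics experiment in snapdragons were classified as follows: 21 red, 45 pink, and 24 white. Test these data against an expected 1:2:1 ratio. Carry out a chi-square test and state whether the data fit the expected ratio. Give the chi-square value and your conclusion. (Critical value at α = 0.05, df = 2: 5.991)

Under the 1:2:1 hypothesis (Σ ratio = 4, N = 90):
  red: 90 × 1/4 = 22.5
  pink: 90 × 2/4 = 45
  white: 90 × 1/4 = 22.5
χ² = Σ (O − E)² / E
  red: (21 − 22.5)² / 22.5 = 0.1000
  pink: (45 − 45)² / 45 = 0.0000
  white: (24 − 22.5)² / 22.5 = 0.1000
χ² = 0.1000 + 0.0000 + 0.1000 = 0.200
Degrees of freedom = 3 − 1 = 2; critical value at α = 0.05 is 5.991.
Since 0.200 < 5.991, we fail to reject the null hypothesis — the data are consistent with the 1:2:1 ratio.

0.200; consistent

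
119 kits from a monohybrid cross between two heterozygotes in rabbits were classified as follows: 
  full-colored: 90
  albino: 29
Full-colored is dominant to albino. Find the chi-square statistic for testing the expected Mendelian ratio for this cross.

For a monohybrid cross between heterozygotes with complete dominance, the expected phenotypic ratio is 3:1.
Total ratio parts = 4. Expected numbers out of 119:
  full-colored: 119 × 3/4 = 89.25
  albino: 119 × 1/4 = 29.75
χ² = Σ (O − E)² / E
  full-colored: (90 − 89.25)² / 89.25 = 0.0063
  albino: (29 − 29.75)² / 29.75 = 0.0189
χ² = 0.0063 + 0.0189 = 0.0252 ≈ 0.025

0.025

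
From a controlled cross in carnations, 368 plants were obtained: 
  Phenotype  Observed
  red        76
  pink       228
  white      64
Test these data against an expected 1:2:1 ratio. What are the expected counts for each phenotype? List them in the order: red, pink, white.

92, 184, 92

Total ratio parts = 4. Expected numbers out of 368:
  red: 368 × 1/4 = 92
  pink: 368 × 2/4 = 184
  white: 368 × 1/4 = 92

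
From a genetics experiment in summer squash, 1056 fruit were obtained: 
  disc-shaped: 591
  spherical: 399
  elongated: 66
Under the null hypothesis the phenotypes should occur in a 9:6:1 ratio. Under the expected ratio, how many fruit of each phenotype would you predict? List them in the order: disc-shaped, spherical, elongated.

594, 396, 66

The 9:6:1 ratio has 16 parts, so with N = 1056 the expected counts are:
  disc-shaped: 1056 × 9/16 = 594
  spherical: 1056 × 6/16 = 396
  elongated: 1056 × 1/16 = 66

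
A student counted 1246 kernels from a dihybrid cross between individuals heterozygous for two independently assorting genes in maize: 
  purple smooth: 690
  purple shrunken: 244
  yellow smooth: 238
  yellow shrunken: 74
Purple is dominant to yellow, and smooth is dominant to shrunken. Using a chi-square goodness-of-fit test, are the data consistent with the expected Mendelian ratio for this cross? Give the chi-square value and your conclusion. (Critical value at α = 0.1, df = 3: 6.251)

A dihybrid F₂ with independent assortment and complete dominance at both loci gives a 9:3:3:1 phenotypic ratio.
The 9:3:3:1 ratio has 16 parts, so with N = 1246 the expected counts are:
  purple smooth: 1246 × 9/16 = 700.875
  purple shrunken: 1246 × 3/16 = 233.625
  yellow smooth: 1246 × 3/16 = 233.625
  yellow shrunken: 1246 × 1/16 = 77.875
χ² = Σ (O − E)² / E
  purple smooth: (690 − 700.875)² / 700.875 = 0.1687
  purple shrunken: (244 − 233.625)² / 233.625 = 0.4607
  yellow smooth: (238 − 233.625)² / 233.625 = 0.0819
  yellow shrunken: (74 − 77.875)² / 77.875 = 0.1928
χ² = 0.1687 + 0.4607 + 0.0819 + 0.1928 = 0.9041 ≈ 0.904
Degrees of freedom = 4 − 1 = 3; critical value at α = 0.1 is 6.251.
Since 0.904 < 6.251, we fail to reject the null hypothesis — the data are consistent with the 9:3:3:1 ratio.

0.904; consistent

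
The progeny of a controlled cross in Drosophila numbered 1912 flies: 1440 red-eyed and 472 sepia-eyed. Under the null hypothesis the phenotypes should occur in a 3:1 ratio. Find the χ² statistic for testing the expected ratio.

Expected counts for N = 1912 under a 3:1 ratio (total parts = 4):
  red-eyed: 1912 × 3/4 = 1434
  sepia-eyed: 1912 × 1/4 = 478
χ² = Σ (O − E)² / E
  red-eyed: (1440 − 1434)² / 1434 = 0.0251
  sepia-eyed: (472 − 478)² / 478 = 0.0753
χ² = 0.0251 + 0.0753 = 0.1004 ≈ 0.100

0.100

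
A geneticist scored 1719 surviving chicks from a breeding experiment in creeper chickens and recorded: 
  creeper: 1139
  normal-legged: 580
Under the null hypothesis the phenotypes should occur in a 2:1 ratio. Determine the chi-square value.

Expected counts for N = 1719 under a 2:1 ratio (total parts = 3):
  creeper: 1719 × 2/3 = 1146
  normal-legged: 1719 × 1/3 = 573
χ² = Σ (O − E)² / E
  creeper: (1139 − 1146)² / 1146 = 0.0428
  normal-legged: (580 − 573)² / 573 = 0.0855
χ² = 0.0428 + 0.0855 = 0.1283 ≈ 0.128

0.128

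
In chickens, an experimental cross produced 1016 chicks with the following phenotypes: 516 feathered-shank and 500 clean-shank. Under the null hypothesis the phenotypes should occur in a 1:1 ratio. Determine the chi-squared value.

Under the 1:1 hypothesis (Σ ratio = 2, N = 1016):
  feathered-shank: 1016 × 1/2 = 508
  clean-shank: 1016 × 1/2 = 508
χ² = Σ (O − E)² / E
  feathered-shank: (516 − 508)² / 508 = 0.1260
  clean-shank: (500 − 508)² / 508 = 0.1260
χ² = 0.1260 + 0.1260 = 0.252

0.252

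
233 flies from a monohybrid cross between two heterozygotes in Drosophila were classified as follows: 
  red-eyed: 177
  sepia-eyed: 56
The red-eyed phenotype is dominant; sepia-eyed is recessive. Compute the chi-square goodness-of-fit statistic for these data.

0.116

For a monohybrid cross between heterozygotes with complete dominance, the expected phenotypic ratio is 3:1.
Under the 3:1 hypothesis (Σ ratio = 4, N = 233):
  red-eyed: 233 × 3/4 = 174.75
  sepia-eyed: 233 × 1/4 = 58.25
χ² = Σ (O − E)² / E
  red-eyed: (177 − 174.75)² / 174.75 = 0.0290
  sepia-eyed: (56 − 58.25)² / 58.25 = 0.0869
χ² = 0.0290 + 0.0869 = 0.1159 ≈ 0.116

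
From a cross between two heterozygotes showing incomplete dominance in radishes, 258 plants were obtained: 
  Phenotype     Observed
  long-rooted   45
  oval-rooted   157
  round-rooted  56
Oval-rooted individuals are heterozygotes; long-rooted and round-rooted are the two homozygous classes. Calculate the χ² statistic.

13.093

With incomplete dominance, a heterozygote × heterozygote cross gives a 1:2:1 phenotypic ratio.
Under the 1:2:1 hypothesis (Σ ratio = 4, N = 258):
  long-rooted: 258 × 1/4 = 64.5
  oval-rooted: 258 × 2/4 = 129
  round-rooted: 258 × 1/4 = 64.5
χ² = Σ (O − E)² / E
  long-rooted: (45 − 64.5)² / 64.5 = 5.8953
  oval-rooted: (157 − 129)² / 129 = 6.0775
  round-rooted: (56 − 64.5)² / 64.5 = 1.1202
χ² = 5.8953 + 6.0775 + 1.1202 = 13.093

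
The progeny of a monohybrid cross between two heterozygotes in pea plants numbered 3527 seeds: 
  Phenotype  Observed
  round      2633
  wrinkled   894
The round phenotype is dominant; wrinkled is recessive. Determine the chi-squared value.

For a monohybrid cross between heterozygotes with complete dominance, the expected phenotypic ratio is 3:1.
The 3:1 ratio has 4 parts, so with N = 3527 the expected counts are:
  round: 3527 × 3/4 = 2645.25
  wrinkled: 3527 × 1/4 = 881.75
χ² = Σ (O − E)² / E
  round: (2633 − 2645.25)² / 2645.25 = 0.0567
  wrinkled: (894 − 881.75)² / 881.75 = 0.1702
χ² = 0.0567 + 0.1702 = 0.2269 ≈ 0.227

0.227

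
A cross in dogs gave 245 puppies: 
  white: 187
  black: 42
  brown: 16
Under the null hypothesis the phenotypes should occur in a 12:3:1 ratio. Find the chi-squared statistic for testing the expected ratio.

The 12:3:1 ratio has 16 parts, so with N = 245 the expected counts are:
  white: 245 × 12/16 = 183.75
  black: 245 × 3/16 = 45.9375
  brown: 245 × 1/16 = 15.3125
χ² = Σ (O − E)² / E
  white: (187 − 183.75)² / 183.75 = 0.0575
  black: (42 − 45.9375)² / 45.9375 = 0.3375
  brown: (16 − 15.3125)² / 15.3125 = 0.0309
χ² = 0.0575 + 0.3375 + 0.0309 = 0.4259 ≈ 0.426

0.426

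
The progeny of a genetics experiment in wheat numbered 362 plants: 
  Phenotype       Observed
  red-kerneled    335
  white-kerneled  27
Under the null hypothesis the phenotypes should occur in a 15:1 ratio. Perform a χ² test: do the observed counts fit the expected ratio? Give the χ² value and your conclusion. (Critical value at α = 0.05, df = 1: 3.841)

0.902; consistent

Under the 15:1 hypothesis (Σ ratio = 16, N = 362):
  red-kerneled: 362 × 15/16 = 339.375
  white-kerneled: 362 × 1/16 = 22.625
χ² = Σ (O − E)² / E
  red-kerneled: (335 − 339.375)² / 339.375 = 0.0564
  white-kerneled: (27 − 22.625)² / 22.625 = 0.8460
χ² = 0.0564 + 0.8460 = 0.9024 ≈ 0.902
Degrees of freedom = 2 − 1 = 1; critical value at α = 0.05 is 3.841.
Since 0.902 < 3.841, we fail to reject the null hypothesis — the data are consistent with the 15:1 ratio.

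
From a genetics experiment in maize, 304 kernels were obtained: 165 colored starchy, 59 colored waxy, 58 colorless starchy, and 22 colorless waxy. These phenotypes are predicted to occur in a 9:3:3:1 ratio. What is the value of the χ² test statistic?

0.772

Total ratio parts = 16. Expected numbers out of 304:
  colored starchy: 304 × 9/16 = 171
  colored waxy: 304 × 3/16 = 57
  colorless starchy: 304 × 3/16 = 57
  colorless waxy: 304 × 1/16 = 19
χ² = Σ (O − E)² / E
  colored starchy: (165 − 171)² / 171 = 0.2105
  colored waxy: (59 − 57)² / 57 = 0.0702
  colorless starchy: (58 − 57)² / 57 = 0.0175
  colorless waxy: (22 − 19)² / 19 = 0.4737
χ² = 0.2105 + 0.0702 + 0.0175 + 0.4737 = 0.7719 ≈ 0.772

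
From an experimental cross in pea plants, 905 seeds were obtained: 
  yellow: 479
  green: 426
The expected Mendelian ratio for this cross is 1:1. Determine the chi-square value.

3.104

The 1:1 ratio has 2 parts, so with N = 905 the expected counts are:
  yellow: 905 × 1/2 = 452.5
  green: 905 × 1/2 = 452.5
χ² = Σ (O − E)² / E
  yellow: (479 − 452.5)² / 452.5 = 1.5519
  green: (426 − 452.5)² / 452.5 = 1.5519
χ² = 1.5519 + 1.5519 = 3.1038 ≈ 3.104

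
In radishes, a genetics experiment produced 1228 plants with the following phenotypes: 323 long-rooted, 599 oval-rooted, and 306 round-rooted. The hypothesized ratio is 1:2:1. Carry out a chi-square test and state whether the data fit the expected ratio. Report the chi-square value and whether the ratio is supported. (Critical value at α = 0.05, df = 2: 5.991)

Total ratio parts = 4. Expected numbers out of 1228:
  long-rooted: 1228 × 1/4 = 307
  oval-rooted: 1228 × 2/4 = 614
  round-rooted: 1228 × 1/4 = 307
χ² = Σ (O − E)² / E
  long-rooted: (323 − 307)² / 307 = 0.8339
  oval-rooted: (599 − 614)² / 614 = 0.3664
  round-rooted: (306 − 307)² / 307 = 0.0033
χ² = 0.8339 + 0.3664 + 0.0033 = 1.2036 ≈ 1.204
Degrees of freedom = 3 − 1 = 2; critical value at α = 0.05 is 5.991.
Since 1.204 < 5.991, we fail to reject the null hypothesis — the data are consistent with the 1:2:1 ratio.

1.204; consistent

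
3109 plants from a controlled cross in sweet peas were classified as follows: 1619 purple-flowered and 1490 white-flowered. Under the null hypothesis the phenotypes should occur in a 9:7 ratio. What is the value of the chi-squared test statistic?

22.025

Under the 9:7 hypothesis (Σ ratio = 16, N = 3109):
  purple-flowered: 3109 × 9/16 = 1748.8125
  white-flowered: 3109 × 7/16 = 1360.1875
χ² = Σ (O − E)² / E
  purple-flowered: (1619 − 1748.8125)² / 1748.8125 = 9.6358
  white-flowered: (1490 − 1360.1875)² / 1360.1875 = 12.3889
χ² = 9.6358 + 12.3889 = 22.0247 ≈ 22.025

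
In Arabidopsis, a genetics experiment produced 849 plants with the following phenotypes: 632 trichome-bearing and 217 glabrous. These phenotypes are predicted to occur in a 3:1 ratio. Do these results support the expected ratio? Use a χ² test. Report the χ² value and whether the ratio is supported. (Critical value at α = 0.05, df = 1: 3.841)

0.142; consistent

Expected counts for N = 849 under a 3:1 ratio (total parts = 4):
  trichome-bearing: 849 × 3/4 = 636.75
  glabrous: 849 × 1/4 = 212.25
χ² = Σ (O − E)² / E
  trichome-bearing: (632 − 636.75)² / 636.75 = 0.0354
  glabrous: (217 − 212.25)² / 212.25 = 0.1063
χ² = 0.0354 + 0.1063 = 0.1417 ≈ 0.142
Degrees of freedom = 2 − 1 = 1; critical value at α = 0.05 is 3.841.
Since 0.142 < 3.841, we fail to reject the null hypothesis — the data are consistent with the 3:1 ratio.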